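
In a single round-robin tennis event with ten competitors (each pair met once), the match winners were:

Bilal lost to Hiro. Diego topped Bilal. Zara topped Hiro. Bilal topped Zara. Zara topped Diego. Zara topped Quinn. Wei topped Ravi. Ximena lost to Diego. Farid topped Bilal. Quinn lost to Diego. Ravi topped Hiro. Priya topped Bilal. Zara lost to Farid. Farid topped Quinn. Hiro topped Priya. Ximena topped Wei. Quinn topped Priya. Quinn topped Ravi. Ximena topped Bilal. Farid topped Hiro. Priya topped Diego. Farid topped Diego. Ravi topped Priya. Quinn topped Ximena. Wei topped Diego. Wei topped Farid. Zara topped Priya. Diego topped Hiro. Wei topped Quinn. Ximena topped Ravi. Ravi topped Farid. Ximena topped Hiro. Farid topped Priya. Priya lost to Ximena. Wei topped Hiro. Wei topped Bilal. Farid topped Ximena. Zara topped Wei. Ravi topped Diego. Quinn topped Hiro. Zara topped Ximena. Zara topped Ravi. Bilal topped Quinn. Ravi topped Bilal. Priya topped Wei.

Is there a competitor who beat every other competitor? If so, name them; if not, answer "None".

None

Highest win total is Zara with 7 (out of 9 possible).
Zara lost to Bilal, Farid, so no competitor went undefeated.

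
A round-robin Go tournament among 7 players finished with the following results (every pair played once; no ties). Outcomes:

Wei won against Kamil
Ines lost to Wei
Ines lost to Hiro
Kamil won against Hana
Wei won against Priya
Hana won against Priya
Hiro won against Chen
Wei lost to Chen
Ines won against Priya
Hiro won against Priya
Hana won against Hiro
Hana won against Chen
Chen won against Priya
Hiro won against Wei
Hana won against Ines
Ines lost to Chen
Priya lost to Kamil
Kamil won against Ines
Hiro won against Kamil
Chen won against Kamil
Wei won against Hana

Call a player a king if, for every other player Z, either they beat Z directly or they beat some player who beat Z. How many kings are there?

Chen cannot reach Hiro in two steps.
Ines cannot reach Chen, Hiro, Wei, Kamil, Hana in two steps.
Hiro reaches everyone (king).
Wei reaches everyone (king).
Priya cannot reach Chen, Ines, Hiro, Wei, Kamil, Hana in two steps.
Kamil cannot reach Wei in two steps.
Hana reaches everyone (king).
Kings: Hiro, Wei, Hana — 3.

3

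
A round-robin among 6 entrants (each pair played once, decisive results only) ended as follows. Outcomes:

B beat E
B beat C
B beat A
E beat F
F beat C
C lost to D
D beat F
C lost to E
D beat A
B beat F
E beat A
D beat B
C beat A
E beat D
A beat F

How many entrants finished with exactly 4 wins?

Win totals: A 1, B 4, C 1, D 4, E 4, F 1.
Exactly 4: B, D, E — 3 entrants.

3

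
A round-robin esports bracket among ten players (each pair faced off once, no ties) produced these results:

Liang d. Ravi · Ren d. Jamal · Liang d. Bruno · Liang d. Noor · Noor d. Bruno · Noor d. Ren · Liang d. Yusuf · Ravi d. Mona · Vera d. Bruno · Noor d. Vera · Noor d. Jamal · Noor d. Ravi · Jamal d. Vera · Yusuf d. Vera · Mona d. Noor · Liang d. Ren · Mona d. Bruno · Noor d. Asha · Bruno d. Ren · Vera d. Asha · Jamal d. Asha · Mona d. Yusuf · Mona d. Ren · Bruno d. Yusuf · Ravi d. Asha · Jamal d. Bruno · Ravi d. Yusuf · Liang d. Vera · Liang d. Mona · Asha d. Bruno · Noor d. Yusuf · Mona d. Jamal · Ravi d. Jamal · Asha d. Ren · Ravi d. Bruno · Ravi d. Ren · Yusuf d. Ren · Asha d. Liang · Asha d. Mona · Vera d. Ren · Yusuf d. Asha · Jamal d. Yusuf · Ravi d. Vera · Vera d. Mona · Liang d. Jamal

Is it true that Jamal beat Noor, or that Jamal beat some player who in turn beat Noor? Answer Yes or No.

Jamal did not beat Noor directly.
Jamal beat Vera, Asha, Yusuf, Bruno, but each of them lost to Noor. No two-step path.

No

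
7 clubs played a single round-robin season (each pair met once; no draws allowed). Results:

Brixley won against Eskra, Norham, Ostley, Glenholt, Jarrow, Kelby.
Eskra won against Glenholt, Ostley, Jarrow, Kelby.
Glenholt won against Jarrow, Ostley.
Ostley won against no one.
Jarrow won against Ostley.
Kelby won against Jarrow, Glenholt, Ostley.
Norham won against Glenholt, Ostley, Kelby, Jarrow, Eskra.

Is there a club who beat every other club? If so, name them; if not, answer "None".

Brixley

Brixley has 6 wins out of 6 opponents — a perfect record.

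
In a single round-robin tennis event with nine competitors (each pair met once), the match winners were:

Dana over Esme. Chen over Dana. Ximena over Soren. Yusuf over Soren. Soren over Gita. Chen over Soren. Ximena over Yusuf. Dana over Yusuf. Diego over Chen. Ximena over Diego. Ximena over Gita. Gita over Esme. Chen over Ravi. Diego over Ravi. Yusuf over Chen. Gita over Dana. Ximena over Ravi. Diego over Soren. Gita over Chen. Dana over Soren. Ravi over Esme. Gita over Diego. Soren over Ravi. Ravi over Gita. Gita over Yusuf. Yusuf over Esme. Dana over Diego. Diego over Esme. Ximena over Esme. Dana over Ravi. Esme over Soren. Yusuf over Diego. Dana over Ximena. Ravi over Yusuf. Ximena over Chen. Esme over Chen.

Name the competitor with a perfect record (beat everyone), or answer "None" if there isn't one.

Highest win total is Ximena with 7 (out of 8 possible).
Ximena lost to Dana, so no competitor went undefeated.

None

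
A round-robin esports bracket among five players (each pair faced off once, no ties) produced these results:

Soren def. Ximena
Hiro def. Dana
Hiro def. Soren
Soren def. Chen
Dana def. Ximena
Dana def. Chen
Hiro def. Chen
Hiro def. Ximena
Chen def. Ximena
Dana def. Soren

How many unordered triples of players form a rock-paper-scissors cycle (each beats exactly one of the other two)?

Of the C(5,3) = 10 triples, the cyclic ones are: none.
That is 0.

0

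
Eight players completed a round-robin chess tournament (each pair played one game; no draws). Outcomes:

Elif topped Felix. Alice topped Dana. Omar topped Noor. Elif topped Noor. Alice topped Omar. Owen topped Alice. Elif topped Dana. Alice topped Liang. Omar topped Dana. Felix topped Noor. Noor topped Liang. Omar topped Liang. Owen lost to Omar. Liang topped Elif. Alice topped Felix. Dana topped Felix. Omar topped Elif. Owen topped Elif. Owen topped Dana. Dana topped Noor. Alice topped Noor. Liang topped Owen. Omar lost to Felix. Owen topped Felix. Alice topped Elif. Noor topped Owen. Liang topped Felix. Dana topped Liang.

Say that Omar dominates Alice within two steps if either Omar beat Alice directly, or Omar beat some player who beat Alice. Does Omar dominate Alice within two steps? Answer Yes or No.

Yes

Omar did not beat Alice directly.
Omar beat Dana, Liang, Elif, Noor, Owen. Of those, Owen beat Alice.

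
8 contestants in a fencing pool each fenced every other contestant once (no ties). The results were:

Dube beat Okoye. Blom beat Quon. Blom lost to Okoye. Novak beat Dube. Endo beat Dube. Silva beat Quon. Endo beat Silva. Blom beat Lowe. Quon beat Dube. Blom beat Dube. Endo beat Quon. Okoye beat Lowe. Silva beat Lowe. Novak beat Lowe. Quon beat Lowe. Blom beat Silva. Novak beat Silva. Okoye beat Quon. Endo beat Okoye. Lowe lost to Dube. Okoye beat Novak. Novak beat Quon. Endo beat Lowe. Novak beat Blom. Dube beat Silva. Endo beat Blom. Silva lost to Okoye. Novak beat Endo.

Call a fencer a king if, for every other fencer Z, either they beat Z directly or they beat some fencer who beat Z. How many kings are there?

3

Endo reaches everyone (king).
Dube cannot reach Endo in two steps.
Quon cannot reach Endo, Novak, Blom in two steps.
Novak reaches everyone (king).
Lowe cannot reach Endo, Dube, Quon, Novak, Blom, Silva, Okoye in two steps.
Blom cannot reach Endo, Novak in two steps.
Silva cannot reach Endo, Novak, Blom, Okoye in two steps.
Okoye reaches everyone (king).
Kings: Endo, Novak, Okoye — 3.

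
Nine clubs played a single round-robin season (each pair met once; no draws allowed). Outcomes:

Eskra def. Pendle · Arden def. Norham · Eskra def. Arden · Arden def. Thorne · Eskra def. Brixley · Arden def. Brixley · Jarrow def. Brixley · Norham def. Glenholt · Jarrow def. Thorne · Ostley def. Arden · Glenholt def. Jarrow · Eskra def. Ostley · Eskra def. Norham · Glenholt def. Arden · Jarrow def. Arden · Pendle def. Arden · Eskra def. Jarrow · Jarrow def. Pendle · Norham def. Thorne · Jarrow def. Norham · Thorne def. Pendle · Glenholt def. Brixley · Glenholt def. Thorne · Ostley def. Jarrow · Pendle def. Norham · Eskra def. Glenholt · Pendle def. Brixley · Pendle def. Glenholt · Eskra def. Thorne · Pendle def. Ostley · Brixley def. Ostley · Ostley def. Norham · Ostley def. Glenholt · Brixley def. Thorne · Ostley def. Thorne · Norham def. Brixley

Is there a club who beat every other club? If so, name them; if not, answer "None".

Eskra

Eskra has 8 wins out of 8 opponents — a perfect record.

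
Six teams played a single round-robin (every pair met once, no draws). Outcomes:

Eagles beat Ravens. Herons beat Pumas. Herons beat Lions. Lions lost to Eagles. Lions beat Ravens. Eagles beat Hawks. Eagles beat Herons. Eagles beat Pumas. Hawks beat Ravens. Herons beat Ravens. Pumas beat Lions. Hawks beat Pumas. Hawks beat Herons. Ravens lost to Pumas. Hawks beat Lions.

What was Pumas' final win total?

2

Pumas' results: beat Lions, Ravens; lost to Herons, Eagles, Hawks.
That is 2 wins.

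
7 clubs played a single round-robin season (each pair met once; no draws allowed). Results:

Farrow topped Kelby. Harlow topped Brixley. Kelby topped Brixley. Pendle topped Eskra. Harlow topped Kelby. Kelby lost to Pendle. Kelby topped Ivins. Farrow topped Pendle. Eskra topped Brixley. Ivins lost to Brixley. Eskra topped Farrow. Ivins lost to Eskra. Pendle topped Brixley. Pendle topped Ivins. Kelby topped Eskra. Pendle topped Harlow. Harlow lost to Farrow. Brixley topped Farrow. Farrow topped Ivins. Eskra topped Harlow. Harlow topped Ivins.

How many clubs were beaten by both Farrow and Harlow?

2

Farrow beat: Harlow, Kelby, Ivins, Pendle.
Harlow beat: Kelby, Brixley, Ivins.
Both beat: Kelby, Ivins — 2.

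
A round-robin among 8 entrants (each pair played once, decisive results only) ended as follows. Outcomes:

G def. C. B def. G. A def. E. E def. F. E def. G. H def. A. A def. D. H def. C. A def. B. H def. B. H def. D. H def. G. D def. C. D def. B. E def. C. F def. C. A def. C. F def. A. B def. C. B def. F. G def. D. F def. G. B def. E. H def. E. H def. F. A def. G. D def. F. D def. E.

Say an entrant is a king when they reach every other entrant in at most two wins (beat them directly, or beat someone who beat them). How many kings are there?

1

A cannot reach H in two steps.
B cannot reach H in two steps.
C cannot reach A, B, D, E, F, G, H in two steps.
D cannot reach H in two steps.
E cannot reach B, H in two steps.
F cannot reach H in two steps.
G cannot reach A, H in two steps.
H reaches everyone (king).
Kings: H — 1.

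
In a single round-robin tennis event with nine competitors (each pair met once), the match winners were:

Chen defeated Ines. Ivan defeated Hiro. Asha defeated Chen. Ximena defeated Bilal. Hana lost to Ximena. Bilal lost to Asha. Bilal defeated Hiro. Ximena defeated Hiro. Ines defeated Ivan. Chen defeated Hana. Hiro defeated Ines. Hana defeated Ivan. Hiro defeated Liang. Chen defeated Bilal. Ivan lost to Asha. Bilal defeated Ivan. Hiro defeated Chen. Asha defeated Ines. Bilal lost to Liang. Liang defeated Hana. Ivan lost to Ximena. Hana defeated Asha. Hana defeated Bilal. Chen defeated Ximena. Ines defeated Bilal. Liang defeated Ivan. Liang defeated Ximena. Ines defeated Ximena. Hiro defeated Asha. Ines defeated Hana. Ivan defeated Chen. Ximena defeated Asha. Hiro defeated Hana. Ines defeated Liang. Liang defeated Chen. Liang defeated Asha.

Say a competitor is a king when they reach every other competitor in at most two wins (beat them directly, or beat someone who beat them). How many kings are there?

Liang reaches everyone (king).
Chen reaches everyone (king).
Hana cannot reach Liang, Ximena in two steps.
Bilal cannot reach Ximena in two steps.
Ines reaches everyone (king).
Hiro reaches everyone (king).
Ximena reaches everyone (king).
Asha reaches everyone (king).
Ivan reaches everyone (king).
Kings: Liang, Chen, Ines, Hiro, Ximena, Asha, Ivan — 7.

7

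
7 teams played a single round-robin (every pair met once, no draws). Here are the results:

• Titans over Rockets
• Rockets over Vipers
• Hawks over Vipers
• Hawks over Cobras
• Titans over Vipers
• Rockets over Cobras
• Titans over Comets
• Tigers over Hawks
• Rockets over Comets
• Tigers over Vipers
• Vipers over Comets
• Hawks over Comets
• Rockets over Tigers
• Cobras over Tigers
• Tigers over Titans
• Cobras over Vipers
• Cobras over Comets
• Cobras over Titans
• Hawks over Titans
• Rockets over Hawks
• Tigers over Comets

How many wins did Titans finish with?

3

Titans' results: beat Comets, Rockets, Vipers; lost to Hawks, Tigers, Cobras.
That is 3 wins.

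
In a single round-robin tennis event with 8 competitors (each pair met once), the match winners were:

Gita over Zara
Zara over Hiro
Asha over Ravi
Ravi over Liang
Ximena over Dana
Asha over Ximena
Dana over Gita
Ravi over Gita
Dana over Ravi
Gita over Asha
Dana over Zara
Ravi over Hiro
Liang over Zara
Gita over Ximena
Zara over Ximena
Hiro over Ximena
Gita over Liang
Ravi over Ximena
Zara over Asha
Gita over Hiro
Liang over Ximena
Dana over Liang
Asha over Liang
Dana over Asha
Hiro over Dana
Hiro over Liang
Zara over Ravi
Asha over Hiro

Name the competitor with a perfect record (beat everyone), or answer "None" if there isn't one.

None

Highest win total is Gita with 5 (out of 7 possible).
Gita lost to Dana, Ravi, so no competitor went undefeated.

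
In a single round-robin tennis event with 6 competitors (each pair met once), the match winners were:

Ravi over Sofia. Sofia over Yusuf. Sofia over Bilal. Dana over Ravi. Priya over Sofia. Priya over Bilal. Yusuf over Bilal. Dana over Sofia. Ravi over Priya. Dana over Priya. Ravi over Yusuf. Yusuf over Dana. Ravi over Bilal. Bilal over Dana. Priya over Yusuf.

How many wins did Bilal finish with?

1

Bilal's results: beat Dana; lost to Ravi, Priya, Yusuf, Sofia.
That is 1 win.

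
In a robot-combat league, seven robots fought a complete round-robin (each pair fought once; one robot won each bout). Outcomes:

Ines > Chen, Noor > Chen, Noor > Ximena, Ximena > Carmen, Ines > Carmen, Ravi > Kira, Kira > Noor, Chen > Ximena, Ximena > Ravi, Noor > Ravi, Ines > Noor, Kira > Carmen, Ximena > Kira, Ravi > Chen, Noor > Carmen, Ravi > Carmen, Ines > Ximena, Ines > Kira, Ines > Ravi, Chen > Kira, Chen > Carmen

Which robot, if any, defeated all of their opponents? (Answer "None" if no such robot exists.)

Ines has 6 wins out of 6 opponents — a perfect record.

Ines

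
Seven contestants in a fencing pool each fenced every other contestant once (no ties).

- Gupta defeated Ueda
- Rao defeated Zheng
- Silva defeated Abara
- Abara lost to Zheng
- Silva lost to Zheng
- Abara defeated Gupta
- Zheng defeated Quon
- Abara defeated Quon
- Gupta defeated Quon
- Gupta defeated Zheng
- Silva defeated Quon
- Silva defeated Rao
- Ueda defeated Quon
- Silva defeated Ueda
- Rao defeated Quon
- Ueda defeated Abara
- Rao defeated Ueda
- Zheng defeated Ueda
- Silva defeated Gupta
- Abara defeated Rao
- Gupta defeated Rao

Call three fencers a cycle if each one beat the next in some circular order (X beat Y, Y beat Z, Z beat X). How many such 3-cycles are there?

6

Win totals: Gupta 4, Silva 5, Rao 3, Zheng 4, Abara 3, Quon 0, Ueda 2.
A fencer with w wins dominates both others in C(w,2) triples; summing gives 6 + 10 + 3 + 6 + 3 + 0 + 1 = 29 transitive triples.
Total triples C(7,3) = 35, so cyclic triples = 35 − 29 = 6.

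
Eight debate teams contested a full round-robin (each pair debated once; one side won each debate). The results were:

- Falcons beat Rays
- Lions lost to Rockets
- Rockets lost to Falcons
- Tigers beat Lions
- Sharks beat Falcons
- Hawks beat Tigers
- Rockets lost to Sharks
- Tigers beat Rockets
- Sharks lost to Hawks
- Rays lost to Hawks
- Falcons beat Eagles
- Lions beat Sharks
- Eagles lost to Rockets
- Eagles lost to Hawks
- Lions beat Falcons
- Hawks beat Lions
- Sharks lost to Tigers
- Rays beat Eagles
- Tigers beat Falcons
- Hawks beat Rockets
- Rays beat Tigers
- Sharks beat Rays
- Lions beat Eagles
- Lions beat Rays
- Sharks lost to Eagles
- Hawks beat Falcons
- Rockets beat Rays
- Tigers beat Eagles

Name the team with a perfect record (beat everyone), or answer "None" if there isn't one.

Hawks has 7 wins out of 7 opponents — a perfect record.

Hawks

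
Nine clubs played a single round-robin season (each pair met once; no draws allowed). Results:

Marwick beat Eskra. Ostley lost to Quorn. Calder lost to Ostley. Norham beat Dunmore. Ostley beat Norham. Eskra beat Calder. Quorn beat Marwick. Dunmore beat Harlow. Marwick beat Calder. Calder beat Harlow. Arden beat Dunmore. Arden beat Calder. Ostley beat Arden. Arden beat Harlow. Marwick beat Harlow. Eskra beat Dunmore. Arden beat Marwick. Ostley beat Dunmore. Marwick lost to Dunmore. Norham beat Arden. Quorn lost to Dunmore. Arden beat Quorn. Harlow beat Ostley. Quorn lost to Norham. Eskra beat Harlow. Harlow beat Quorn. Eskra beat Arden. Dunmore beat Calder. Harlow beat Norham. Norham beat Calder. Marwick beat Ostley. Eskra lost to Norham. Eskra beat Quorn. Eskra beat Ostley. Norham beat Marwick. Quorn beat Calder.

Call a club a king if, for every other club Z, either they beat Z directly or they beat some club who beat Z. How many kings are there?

7

Norham reaches everyone (king).
Eskra reaches everyone (king).
Marwick reaches everyone (king).
Harlow reaches everyone (king).
Ostley reaches everyone (king).
Quorn reaches everyone (king).
Calder cannot reach Eskra, Marwick, Dunmore, Arden in two steps.
Dunmore cannot reach Arden in two steps.
Arden reaches everyone (king).
Kings: Norham, Eskra, Marwick, Harlow, Ostley, Quorn, Arden — 7.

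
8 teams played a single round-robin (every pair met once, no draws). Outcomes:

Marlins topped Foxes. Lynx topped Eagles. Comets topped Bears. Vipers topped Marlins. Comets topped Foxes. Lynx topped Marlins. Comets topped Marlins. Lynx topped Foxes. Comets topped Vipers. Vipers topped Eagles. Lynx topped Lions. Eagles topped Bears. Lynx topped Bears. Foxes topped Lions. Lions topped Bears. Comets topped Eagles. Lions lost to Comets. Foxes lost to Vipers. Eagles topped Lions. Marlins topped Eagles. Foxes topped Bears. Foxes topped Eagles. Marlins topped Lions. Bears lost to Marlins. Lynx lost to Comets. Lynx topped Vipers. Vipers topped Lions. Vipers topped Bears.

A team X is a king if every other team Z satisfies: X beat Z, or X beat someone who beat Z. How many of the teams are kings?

1

Lynx cannot reach Comets in two steps.
Comets reaches everyone (king).
Vipers cannot reach Lynx, Comets in two steps.
Lions cannot reach Lynx, Comets, Vipers, Eagles, Foxes, Marlins in two steps.
Eagles cannot reach Lynx, Comets, Vipers, Foxes, Marlins in two steps.
Bears cannot reach Lynx, Comets, Vipers, Lions, Eagles, Foxes, Marlins in two steps.
Foxes cannot reach Lynx, Comets, Vipers, Marlins in two steps.
Marlins cannot reach Lynx, Comets, Vipers in two steps.
Kings: Comets — 1.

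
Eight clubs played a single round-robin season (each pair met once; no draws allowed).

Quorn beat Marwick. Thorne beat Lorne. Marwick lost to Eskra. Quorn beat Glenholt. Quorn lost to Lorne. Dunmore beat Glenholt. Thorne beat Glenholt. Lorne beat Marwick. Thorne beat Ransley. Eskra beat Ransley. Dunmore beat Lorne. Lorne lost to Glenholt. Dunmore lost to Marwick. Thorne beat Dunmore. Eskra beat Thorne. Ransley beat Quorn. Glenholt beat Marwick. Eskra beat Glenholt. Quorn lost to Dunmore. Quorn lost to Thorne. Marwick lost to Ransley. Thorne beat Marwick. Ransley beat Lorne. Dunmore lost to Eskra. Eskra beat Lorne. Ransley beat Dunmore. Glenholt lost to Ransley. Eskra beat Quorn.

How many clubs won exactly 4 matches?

0

Win totals: Thorne 6, Glenholt 2, Quorn 2, Marwick 1, Dunmore 3, Eskra 7, Ransley 5, Lorne 2.
No club has exactly 4 wins.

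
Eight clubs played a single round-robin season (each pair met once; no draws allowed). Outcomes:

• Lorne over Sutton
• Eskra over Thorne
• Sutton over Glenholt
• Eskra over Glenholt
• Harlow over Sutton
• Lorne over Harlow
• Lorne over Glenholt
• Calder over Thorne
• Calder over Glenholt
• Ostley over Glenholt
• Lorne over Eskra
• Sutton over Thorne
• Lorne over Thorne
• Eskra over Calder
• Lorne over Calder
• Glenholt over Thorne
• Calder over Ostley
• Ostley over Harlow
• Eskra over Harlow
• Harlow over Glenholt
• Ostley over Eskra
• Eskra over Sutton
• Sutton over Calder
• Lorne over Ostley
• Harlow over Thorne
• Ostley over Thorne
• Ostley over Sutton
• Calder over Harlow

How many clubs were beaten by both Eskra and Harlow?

Eskra beat: Thorne, Glenholt, Calder, Sutton, Harlow.
Harlow beat: Thorne, Glenholt, Sutton.
Both beat: Thorne, Glenholt, Sutton — 3.

3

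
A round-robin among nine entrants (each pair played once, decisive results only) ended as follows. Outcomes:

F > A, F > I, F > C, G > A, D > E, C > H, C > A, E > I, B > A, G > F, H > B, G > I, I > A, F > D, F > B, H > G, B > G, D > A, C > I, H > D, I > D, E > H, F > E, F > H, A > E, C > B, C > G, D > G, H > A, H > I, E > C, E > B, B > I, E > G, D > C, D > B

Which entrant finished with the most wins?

Win totals: A 1, B 3, C 5, D 5, E 5, F 7, G 3, H 5, I 2.
F leads with 7 wins (next highest: 5).

F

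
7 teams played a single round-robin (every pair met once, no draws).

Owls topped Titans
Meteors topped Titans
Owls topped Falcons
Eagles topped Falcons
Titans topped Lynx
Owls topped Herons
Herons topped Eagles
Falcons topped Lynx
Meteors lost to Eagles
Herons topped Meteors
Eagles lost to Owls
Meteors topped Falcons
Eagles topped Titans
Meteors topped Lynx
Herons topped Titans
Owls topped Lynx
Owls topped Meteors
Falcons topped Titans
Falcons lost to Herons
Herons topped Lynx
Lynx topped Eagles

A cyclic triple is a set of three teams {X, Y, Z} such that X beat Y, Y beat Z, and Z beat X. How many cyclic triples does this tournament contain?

3

Win totals: Eagles 3, Titans 1, Lynx 1, Meteors 3, Owls 6, Falcons 2, Herons 5.
A team with w wins dominates both others in C(w,2) triples; summing gives 3 + 0 + 0 + 3 + 15 + 1 + 10 = 32 transitive triples.
Total triples C(7,3) = 35, so cyclic triples = 35 − 32 = 3.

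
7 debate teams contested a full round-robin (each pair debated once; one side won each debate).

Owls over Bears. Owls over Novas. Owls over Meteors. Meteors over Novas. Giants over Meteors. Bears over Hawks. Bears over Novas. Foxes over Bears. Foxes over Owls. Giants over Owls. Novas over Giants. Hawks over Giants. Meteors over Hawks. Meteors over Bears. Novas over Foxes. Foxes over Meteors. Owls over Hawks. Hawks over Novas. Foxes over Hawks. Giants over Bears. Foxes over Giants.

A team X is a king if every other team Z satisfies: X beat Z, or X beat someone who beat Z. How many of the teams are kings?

Hawks reaches everyone (king).
Bears cannot reach Meteors, Owls in two steps.
Meteors cannot reach Owls in two steps.
Owls reaches everyone (king).
Giants cannot reach Foxes in two steps.
Foxes reaches everyone (king).
Novas reaches everyone (king).
Kings: Hawks, Owls, Foxes, Novas — 4.

4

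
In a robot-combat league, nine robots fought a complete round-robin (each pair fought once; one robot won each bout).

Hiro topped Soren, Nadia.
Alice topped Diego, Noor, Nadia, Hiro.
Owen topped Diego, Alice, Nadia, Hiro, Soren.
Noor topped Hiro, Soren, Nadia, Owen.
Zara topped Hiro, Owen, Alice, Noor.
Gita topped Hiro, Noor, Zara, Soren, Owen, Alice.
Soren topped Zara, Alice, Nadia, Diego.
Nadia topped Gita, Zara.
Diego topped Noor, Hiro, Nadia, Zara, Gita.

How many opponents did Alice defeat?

4

Alice's results: beat Hiro, Nadia, Diego, Noor; lost to Owen, Zara, Gita, Soren.
That is 4 wins.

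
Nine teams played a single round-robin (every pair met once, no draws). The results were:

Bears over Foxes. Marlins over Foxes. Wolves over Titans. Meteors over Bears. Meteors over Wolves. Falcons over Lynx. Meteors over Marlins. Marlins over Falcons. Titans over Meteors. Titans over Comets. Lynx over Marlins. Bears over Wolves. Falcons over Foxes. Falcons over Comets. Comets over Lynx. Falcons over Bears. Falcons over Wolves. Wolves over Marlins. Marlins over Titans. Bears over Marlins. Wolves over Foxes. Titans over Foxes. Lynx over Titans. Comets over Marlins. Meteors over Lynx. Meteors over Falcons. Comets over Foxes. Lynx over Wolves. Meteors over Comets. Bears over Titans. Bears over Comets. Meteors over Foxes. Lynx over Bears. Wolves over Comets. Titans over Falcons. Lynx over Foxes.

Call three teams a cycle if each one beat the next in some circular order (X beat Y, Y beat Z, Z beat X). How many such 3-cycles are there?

Win totals: Comets 3, Falcons 5, Bears 5, Meteors 7, Lynx 5, Wolves 4, Foxes 0, Titans 4, Marlins 3.
A team with w wins dominates both others in C(w,2) triples; summing gives 3 + 10 + 10 + 21 + 10 + 6 + 0 + 6 + 3 = 69 transitive triples.
Total triples C(9,3) = 84, so cyclic triples = 84 − 69 = 15.

15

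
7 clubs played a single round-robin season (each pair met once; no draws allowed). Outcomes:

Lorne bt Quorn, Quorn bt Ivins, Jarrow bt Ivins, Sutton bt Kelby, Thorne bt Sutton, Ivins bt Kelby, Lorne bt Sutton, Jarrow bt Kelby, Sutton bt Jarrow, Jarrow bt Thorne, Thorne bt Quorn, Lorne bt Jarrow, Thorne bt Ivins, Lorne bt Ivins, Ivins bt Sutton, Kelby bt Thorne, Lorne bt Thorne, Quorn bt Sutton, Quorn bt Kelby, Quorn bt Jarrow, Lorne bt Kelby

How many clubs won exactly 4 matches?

Win totals: Sutton 2, Lorne 6, Kelby 1, Jarrow 3, Thorne 3, Ivins 2, Quorn 4.
Exactly 4: Quorn — 1 club.

1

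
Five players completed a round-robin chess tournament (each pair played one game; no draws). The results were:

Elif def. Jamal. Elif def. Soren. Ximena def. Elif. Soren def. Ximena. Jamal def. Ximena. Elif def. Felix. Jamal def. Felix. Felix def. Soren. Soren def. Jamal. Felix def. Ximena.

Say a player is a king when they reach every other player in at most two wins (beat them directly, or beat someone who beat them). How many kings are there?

Ximena reaches everyone (king).
Felix reaches everyone (king).
Jamal reaches everyone (king).
Soren reaches everyone (king).
Elif reaches everyone (king).
Kings: Ximena, Felix, Jamal, Soren, Elif — 5.

5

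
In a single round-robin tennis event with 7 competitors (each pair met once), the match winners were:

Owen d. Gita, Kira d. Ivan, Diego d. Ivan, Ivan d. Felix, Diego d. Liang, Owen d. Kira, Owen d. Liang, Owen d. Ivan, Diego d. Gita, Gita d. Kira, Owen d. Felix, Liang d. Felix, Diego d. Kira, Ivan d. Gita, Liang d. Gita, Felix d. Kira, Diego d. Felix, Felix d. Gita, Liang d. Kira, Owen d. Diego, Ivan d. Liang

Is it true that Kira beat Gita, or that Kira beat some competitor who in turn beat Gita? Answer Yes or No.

Yes

Kira did not beat Gita directly.
Kira beat Ivan. Of those, Ivan beat Gita.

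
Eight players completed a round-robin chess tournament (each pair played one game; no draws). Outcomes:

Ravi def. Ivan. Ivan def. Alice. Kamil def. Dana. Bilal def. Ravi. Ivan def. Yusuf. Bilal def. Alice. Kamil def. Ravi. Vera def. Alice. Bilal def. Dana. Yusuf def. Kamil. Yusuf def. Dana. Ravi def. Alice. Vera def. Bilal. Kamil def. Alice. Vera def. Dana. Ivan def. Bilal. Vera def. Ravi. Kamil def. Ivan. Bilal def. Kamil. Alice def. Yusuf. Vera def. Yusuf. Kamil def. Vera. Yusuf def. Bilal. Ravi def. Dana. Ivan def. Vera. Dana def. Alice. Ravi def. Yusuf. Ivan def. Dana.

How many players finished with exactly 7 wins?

0

Win totals: Ravi 4, Dana 1, Alice 1, Ivan 5, Kamil 5, Yusuf 3, Bilal 4, Vera 5.
No player has exactly 7 wins.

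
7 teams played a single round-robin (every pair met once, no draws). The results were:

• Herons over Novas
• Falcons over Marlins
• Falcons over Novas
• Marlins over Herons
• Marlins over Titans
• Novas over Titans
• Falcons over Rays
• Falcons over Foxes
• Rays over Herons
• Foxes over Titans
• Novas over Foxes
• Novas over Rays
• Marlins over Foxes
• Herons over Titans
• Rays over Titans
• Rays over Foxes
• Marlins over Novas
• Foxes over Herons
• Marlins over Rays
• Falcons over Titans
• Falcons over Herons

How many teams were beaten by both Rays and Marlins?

3

Rays beat: Titans, Herons, Foxes.
Marlins beat: Novas, Rays, Titans, Herons, Foxes.
Both beat: Titans, Herons, Foxes — 3.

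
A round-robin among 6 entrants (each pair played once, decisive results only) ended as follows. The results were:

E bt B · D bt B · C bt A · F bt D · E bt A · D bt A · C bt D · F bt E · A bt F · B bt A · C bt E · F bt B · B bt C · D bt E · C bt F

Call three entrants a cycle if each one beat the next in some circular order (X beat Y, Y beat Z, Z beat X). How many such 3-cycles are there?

Of the C(6,3) = 20 triples, the cyclic ones are: {A, B, F}; {A, D, F}; {A, E, F}; {B, C, D}; {B, C, E}; {B, C, F}.
That is 6.

6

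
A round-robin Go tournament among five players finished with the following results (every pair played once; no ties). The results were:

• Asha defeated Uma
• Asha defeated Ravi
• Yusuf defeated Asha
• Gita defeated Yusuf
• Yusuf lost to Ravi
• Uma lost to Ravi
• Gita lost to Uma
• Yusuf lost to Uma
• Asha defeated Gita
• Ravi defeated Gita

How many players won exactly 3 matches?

2

Win totals: Yusuf 1, Ravi 3, Gita 1, Asha 3, Uma 2.
Exactly 3: Ravi, Asha — 2 players.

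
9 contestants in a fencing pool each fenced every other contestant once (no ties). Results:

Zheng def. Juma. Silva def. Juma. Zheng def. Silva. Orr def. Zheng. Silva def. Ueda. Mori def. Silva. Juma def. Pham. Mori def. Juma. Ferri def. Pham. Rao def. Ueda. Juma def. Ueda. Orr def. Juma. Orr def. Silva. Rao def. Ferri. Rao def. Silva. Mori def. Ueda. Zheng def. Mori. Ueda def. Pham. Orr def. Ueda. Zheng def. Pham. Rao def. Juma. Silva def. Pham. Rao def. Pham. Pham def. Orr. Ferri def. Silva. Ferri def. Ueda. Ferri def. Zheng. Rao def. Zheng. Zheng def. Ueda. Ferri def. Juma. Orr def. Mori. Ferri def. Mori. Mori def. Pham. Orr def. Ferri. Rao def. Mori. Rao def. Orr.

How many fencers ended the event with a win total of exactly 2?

1

Win totals: Silva 3, Orr 6, Mori 4, Rao 8, Pham 1, Ferri 6, Ueda 1, Juma 2, Zheng 5.
Exactly 2: Juma — 1 fencer.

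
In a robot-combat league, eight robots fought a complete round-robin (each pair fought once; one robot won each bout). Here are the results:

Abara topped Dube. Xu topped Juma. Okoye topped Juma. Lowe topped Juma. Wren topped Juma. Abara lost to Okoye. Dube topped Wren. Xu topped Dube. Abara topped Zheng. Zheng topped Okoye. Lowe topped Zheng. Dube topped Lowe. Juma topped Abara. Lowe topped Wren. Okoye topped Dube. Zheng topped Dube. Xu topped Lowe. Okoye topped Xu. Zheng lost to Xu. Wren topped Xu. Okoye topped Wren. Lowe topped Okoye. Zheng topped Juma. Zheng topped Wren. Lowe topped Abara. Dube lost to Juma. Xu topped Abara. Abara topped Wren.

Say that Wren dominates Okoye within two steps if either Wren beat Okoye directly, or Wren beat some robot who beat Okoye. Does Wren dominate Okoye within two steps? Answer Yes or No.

Wren did not beat Okoye directly.
Wren beat Juma, Xu, but each of them lost to Okoye. No two-step path.

No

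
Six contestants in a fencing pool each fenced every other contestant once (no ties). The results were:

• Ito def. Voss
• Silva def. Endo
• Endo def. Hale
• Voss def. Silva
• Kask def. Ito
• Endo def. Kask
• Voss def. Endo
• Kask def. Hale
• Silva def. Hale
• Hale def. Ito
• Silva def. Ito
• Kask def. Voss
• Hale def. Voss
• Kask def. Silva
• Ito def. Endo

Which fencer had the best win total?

Win totals: Hale 2, Silva 3, Kask 4, Ito 2, Endo 2, Voss 2.
Kask leads with 4 wins (next highest: 3).

Kask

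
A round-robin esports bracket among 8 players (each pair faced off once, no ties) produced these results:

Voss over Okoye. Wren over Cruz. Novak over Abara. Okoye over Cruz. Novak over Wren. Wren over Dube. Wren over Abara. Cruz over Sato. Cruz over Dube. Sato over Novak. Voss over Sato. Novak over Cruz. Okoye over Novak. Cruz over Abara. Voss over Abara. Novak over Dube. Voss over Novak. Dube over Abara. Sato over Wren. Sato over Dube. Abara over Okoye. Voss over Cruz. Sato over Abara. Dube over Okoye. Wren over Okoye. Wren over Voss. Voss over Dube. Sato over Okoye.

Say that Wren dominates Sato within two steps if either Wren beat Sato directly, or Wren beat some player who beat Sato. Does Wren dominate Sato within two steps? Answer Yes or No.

Wren did not beat Sato directly.
Wren beat Okoye, Cruz, Abara, Dube, Voss. Of those, Cruz beat Sato.

Yes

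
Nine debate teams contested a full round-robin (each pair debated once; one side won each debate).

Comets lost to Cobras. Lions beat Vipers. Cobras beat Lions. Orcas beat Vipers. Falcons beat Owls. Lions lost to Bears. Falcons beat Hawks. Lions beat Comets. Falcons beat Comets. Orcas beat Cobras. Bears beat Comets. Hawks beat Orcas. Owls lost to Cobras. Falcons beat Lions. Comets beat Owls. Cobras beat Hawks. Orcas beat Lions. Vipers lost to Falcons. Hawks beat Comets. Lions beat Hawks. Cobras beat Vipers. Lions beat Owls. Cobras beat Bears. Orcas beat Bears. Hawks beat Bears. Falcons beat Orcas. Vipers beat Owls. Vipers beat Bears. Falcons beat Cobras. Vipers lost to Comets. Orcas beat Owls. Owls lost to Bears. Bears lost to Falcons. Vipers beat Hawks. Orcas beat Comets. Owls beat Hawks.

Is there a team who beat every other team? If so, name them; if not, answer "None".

Falcons has 8 wins out of 8 opponents — a perfect record.

Falcons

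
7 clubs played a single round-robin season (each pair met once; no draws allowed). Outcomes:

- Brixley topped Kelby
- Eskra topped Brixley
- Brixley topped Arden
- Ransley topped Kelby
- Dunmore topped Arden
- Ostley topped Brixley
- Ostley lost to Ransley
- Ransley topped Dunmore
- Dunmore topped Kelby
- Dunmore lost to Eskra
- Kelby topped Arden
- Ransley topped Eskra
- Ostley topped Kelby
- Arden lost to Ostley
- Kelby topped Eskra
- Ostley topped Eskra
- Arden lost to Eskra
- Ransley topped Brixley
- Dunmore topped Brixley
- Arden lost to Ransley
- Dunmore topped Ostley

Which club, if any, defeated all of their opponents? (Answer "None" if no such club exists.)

Ransley

Ransley has 6 wins out of 6 opponents — a perfect record.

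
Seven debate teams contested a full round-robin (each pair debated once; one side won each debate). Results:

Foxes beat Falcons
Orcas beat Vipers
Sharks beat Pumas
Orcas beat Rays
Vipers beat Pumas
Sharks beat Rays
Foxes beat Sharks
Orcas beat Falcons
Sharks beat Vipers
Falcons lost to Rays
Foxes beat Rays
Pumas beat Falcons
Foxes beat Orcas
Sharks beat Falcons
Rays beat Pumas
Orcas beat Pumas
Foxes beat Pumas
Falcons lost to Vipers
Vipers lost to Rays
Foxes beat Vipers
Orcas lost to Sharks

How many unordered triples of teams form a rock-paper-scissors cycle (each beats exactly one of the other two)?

0

Win totals: Falcons 0, Rays 3, Orcas 4, Sharks 5, Foxes 6, Vipers 2, Pumas 1.
A team with w wins dominates both others in C(w,2) triples; summing gives 0 + 3 + 6 + 10 + 15 + 1 + 0 = 35 transitive triples.
Total triples C(7,3) = 35, so cyclic triples = 35 − 35 = 0.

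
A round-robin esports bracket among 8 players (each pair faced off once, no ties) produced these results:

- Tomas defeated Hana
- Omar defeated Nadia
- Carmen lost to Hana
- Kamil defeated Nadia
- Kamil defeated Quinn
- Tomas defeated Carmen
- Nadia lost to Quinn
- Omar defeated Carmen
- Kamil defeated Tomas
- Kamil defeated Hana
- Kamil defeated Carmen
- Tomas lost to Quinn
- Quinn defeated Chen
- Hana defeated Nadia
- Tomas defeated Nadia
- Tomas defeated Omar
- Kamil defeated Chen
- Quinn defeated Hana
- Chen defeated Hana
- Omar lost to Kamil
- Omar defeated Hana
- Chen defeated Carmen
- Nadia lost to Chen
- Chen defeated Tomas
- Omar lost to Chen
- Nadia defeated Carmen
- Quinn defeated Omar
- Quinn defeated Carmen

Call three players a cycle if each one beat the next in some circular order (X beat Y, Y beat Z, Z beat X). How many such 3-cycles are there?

Win totals: Kamil 7, Carmen 0, Omar 3, Chen 5, Tomas 4, Hana 2, Nadia 1, Quinn 6.
A player with w wins dominates both others in C(w,2) triples; summing gives 21 + 0 + 3 + 10 + 6 + 1 + 0 + 15 = 56 transitive triples.
Total triples C(8,3) = 56, so cyclic triples = 56 − 56 = 0.

0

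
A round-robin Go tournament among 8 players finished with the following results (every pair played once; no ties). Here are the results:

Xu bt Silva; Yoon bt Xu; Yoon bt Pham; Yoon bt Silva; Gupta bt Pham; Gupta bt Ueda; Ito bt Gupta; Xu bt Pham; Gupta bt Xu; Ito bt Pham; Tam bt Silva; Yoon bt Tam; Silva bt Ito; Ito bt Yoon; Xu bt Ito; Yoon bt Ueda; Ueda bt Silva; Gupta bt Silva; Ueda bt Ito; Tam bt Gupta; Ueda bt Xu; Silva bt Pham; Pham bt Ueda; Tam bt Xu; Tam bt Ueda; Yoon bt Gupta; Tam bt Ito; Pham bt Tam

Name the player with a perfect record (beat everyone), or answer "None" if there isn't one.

Highest win total is Yoon with 6 (out of 7 possible).
Yoon lost to Ito, so no player went undefeated.

None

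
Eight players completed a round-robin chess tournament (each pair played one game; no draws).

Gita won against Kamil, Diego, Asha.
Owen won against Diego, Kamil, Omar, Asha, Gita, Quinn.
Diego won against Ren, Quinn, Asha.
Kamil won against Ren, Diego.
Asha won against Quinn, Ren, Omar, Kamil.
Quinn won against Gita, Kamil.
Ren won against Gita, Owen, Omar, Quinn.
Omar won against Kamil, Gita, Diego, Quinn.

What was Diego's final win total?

3

Diego's results: beat Asha, Ren, Quinn; lost to Omar, Gita, Kamil, Owen.
That is 3 wins.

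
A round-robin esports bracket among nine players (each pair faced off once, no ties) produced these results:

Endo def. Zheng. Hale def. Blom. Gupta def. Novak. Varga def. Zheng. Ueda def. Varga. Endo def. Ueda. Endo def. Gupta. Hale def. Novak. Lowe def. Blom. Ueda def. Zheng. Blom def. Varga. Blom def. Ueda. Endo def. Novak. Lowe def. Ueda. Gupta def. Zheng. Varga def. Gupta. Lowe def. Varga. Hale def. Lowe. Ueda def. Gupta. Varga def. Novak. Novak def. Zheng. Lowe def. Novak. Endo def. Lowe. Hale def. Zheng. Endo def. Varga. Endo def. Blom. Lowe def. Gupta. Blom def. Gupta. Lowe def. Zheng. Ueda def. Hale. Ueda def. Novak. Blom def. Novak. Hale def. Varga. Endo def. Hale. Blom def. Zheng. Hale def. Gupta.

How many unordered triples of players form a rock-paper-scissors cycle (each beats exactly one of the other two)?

2

Win totals: Novak 1, Hale 6, Zheng 0, Ueda 5, Lowe 6, Blom 5, Endo 8, Varga 3, Gupta 2.
A player with w wins dominates both others in C(w,2) triples; summing gives 0 + 15 + 0 + 10 + 15 + 10 + 28 + 3 + 1 = 82 transitive triples.
Total triples C(9,3) = 84, so cyclic triples = 84 − 82 = 2.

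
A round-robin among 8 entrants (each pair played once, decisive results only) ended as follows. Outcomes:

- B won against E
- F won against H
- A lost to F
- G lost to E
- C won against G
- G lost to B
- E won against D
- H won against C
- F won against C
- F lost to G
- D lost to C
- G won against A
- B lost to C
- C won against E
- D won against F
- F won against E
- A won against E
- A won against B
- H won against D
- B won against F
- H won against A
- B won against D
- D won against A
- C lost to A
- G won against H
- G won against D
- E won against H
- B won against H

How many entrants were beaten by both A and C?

A beat: B, C, E.
C beat: B, D, E, G.
Both beat: B, E — 2.

2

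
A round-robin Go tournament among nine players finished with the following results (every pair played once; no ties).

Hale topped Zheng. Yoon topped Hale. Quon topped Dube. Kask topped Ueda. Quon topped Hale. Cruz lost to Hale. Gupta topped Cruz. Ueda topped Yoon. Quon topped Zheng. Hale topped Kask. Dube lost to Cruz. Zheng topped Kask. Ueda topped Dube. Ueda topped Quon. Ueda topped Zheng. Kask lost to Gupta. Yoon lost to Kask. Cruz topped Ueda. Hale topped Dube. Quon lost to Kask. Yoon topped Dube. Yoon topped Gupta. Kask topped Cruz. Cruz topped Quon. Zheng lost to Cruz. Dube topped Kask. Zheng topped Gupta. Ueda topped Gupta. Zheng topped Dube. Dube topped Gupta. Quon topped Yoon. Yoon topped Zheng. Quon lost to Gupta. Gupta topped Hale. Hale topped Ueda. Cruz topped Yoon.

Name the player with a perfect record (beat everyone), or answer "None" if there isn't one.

Highest win total is Ueda with 5 (out of 8 possible).
Ueda lost to Hale, Kask, Cruz, so no player went undefeated.

None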